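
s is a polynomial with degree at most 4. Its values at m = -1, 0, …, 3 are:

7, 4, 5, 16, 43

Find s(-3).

1

Write s(m) = am^4 + bm³ + cm² + dm + e; the 5 given values yield a linear system in the 5 coefficients.
Solving, the leading coefficient vanishes, and s(m) = m³ + 2m² - 2m + 4.
Then s(-3) = 1.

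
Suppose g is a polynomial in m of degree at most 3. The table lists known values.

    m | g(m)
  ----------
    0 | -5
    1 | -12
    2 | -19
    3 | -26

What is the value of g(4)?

First differences: -7, -7, -7.
Level-1 differences are constant, so g has degree 1.
Fitting a degree-1 polynomial gives g(m) = -7m - 5.
Then g(4) = -33.

-33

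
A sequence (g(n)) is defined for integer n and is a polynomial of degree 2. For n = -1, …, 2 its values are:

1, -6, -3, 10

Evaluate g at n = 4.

66

First differences: -7, 3, 13. Second differences: 10, 10.
Level-2 differences are constant, so g has degree 2.
Fitting a degree-2 polynomial gives g(n) = 5n² - 2n - 6.
Then g(4) = 66.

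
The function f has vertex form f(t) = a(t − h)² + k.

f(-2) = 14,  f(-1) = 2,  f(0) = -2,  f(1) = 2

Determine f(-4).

62

First differences -12, -4, 4; second difference 8 = 2a, so a = 4.
Expanding, the t-coefficient is −2ah = -8h; matching it to the data gives h = 0, and then k = -2.
So f(t) = 4(t + 0)² − 2.
f(-4) = 4·(-4)² − 2 = 62.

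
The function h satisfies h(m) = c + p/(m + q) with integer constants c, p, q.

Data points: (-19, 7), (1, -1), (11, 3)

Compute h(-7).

(h(m) − c)(m + q) = p for each data point; the three points give a linear system in c and q, then p follows.
Solving: c = 5, q = 4, p = -30, so h(m) = 5 − 30/(m + 4).
Then h(-7) = 5 − 30/(-3) = 15.

15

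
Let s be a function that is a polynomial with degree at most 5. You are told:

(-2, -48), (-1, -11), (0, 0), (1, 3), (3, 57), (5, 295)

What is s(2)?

Write s(x) = ax^5 + bx^4 + cx³ + dx² + ex + p; the 6 given values yield a linear system in the 6 coefficients.
Solving, the top 2 coefficients vanish, and s(x) = 3x³ - 4x² + 4x.
Then s(2) = 16.

16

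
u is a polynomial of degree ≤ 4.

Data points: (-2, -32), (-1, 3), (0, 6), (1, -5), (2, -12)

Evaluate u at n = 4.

58

Write u(n) = an^4 + bn³ + cn² + dn + e; the 5 given values yield a linear system in the 5 coefficients.
Solving, the leading coefficient vanishes, and u(n) = 3n³ - 7n² - 7n + 6.
Then u(4) = 58.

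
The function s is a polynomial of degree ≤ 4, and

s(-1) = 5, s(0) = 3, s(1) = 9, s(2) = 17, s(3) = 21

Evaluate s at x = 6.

First differences: -2, 6, 8, 4. Second differences: 8, 2, -4. Third differences: -6, -6.
Level-3 differences are constant, so s has degree 3.
Fitting a degree-3 polynomial gives s(x) = -x³ + 4x² + 3x + 3.
Then s(6) = -51.

-51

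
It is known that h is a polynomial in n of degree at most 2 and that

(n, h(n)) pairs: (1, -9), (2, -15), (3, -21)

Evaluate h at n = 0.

Write h(n) = an² + bn + c; the 3 given values yield a linear system in the 3 coefficients.
Solving, the leading coefficient vanishes, and h(n) = -6n - 3.
Then h(0) = -3.

-3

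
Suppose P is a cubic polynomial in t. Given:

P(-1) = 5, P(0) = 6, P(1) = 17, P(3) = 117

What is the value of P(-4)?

-58

Write P(t) = at³ + bt² + ct + d; the 4 given values yield a linear system in the 4 coefficients.
Solving, P(t) = 2t³ + 5t² + 4t + 6.
Then P(-4) = -58.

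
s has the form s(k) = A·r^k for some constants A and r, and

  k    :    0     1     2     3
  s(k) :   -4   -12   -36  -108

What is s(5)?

Consecutive ratio: -12/(-4) = 3, and -36/(-12) = 3, so r = 3.
Then A·3^0 = -4 gives A = -4, and s(k) = -4·3^k.
s(5) = -4·3^5 = -972.

-972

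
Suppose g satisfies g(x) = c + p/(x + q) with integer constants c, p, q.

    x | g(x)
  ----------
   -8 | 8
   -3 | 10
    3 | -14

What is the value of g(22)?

(g(x) − c)(x + q) = p for each data point; the three points give a linear system in c and q, then p follows.
Solving: c = 6, q = -2, p = -20, so g(x) = 6 − 20/(x − 2).
Then g(22) = 6 − 20/20 = 5.

5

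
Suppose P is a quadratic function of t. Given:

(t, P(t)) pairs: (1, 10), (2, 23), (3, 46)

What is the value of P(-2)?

Write P(t) = at² + bt + c; the 3 given values yield a linear system in the 3 coefficients.
Solving, P(t) = 5t² - 2t + 7.
Then P(-2) = 31.

31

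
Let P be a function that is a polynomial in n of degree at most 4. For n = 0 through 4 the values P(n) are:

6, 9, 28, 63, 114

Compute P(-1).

19

First differences: 3, 19, 35, 51. Second differences: 16, 16, 16.
Level-2 differences are constant, so P has degree 2.
Fitting a degree-2 polynomial gives P(n) = 8n² - 5n + 6.
Then P(-1) = 19.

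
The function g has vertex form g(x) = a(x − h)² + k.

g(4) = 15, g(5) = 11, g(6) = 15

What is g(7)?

First differences -4, 4; second difference 8 = 2a, so a = 4.
Expanding, the x-coefficient is −2ah = -8h; matching it to the data gives h = 5, and then k = 11.
So g(x) = 4(x − 5)² + 11.
g(7) = 4·2² + 11 = 27.

27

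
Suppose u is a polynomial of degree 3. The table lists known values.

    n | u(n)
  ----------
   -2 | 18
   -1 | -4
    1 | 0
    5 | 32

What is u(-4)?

Write u(n) = an³ + bn² + cn + d; the 4 given values yield a linear system in the 4 coefficients.
Solving, u(n) = -n³ + 6n² + 3n - 8.
Then u(-4) = 140.

140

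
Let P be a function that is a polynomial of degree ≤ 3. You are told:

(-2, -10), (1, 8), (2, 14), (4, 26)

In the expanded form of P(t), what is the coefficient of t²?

0

Write P(t) = at³ + bt² + ct + d; the 4 given values yield a linear system in the 4 coefficients.
Solving, the top 2 coefficients vanish, and P(t) = 6t + 2.
The coefficient of t² is 0.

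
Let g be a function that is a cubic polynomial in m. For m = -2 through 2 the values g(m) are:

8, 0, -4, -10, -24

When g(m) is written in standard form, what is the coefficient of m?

-4

First differences: -8, -4, -6, -14. Second differences: 4, -2, -8. Third differences: -6, -6.
Level-3 differences are constant, so g has degree 3.
Fitting a degree-3 polynomial gives g(m) = -m³ - m² - 4m - 4.
The coefficient of m is -4.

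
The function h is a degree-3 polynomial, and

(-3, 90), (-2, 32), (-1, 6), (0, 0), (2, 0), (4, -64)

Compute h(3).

Write h(n) = an³ + bn² + cn + d; the 6 given values yield a linear system in the 4 coefficients.
Solving, h(n) = -2n³ + 4n².
Then h(3) = -18.

-18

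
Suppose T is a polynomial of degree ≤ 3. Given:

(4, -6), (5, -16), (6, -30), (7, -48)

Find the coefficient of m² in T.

-2

Write T(m) = am³ + bm² + cm + d; the 4 given values yield a linear system in the 4 coefficients.
Solving, the leading coefficient vanishes, and T(m) = -2m² + 8m - 6.
The coefficient of m² is -2.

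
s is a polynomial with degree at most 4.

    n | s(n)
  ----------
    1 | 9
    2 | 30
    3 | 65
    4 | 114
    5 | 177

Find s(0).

2

First differences: 21, 35, 49, 63. Second differences: 14, 14, 14.
Level-2 differences are constant, so s has degree 2.
Fitting a degree-2 polynomial gives s(n) = 7n² + 2.
Then s(0) = 2.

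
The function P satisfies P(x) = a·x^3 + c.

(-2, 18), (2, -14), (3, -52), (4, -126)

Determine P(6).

-430

From P(-2) = 18 and P(2) = -14: -8a + c = 18 and 8a + c = -14.
Subtracting: 16a = -32, so a = -2; then c = 18 − (-2)·(-8) = 2.
So P(x) = -2x³ + 2, and P(6) = -430.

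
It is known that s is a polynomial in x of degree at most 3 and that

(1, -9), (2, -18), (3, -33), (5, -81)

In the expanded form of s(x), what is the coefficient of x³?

Write s(x) = ax³ + bx² + cx + d; the 4 given values yield a linear system in the 4 coefficients.
Solving, the leading coefficient vanishes, and s(x) = -3x² - 6.
The coefficient of x³ is 0.

0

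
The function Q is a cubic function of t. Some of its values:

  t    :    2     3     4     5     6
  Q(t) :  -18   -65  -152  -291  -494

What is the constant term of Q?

First differences: -47, -87, -139, -203. Second differences: -40, -52, -64. Third differences: -12, -12.
Level-3 differences are constant, so Q has degree 3.
Fitting a degree-3 polynomial gives Q(t) = -2t³ - 2t² + t + 4.
The constant term is Q(0) = 4.

4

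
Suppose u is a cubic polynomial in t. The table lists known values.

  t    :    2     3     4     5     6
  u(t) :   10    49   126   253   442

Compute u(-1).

First differences: 39, 77, 127, 189. Second differences: 38, 50, 62. Third differences: 12, 12.
Level-3 differences are constant, so u has degree 3.
Fitting a degree-3 polynomial gives u(t) = 2t³ + t² - 4t - 2.
Then u(-1) = 1.

1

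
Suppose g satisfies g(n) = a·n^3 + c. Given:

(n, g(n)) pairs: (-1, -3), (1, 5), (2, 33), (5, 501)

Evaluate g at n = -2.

From g(-1) = -3 and g(1) = 5: -1a + c = -3 and 1a + c = 5.
Subtracting: 2a = 8, so a = 4; then c = -3 − 4·(-1) = 1.
So g(n) = 4n³ + 1, and g(-2) = -31.

-31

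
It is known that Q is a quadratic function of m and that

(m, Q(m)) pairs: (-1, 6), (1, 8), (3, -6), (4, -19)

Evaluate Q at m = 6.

-57

Write Q(m) = am² + bm + c; the 4 given values yield a linear system in the 3 coefficients.
Solving, Q(m) = -2m² + m + 9.
Then Q(6) = -57.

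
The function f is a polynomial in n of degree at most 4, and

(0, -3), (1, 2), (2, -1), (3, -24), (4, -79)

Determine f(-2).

Write f(n) = an^4 + bn³ + cn² + dn + e; the 5 given values yield a linear system in the 5 coefficients.
Solving, the leading coefficient vanishes, and f(n) = -2n³ + 2n² + 5n - 3.
Then f(-2) = 11.

11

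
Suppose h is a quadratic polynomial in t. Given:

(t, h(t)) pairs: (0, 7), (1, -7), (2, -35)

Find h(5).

-203

Write h(t) = at² + bt + c; the 3 given values yield a linear system in the 3 coefficients.
Solving, h(t) = -7t² - 7t + 7.
Then h(5) = -203.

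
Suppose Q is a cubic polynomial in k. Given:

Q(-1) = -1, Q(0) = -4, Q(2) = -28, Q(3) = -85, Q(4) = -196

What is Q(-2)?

20

Write Q(k) = ak³ + bk² + ck + d; the 5 given values yield a linear system in the 4 coefficients.
Solving, Q(k) = -3k³ - 4.
Then Q(-2) = 20.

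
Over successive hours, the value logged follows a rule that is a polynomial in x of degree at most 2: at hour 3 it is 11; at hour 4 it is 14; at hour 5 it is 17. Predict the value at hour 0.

2

Write the value at x as h(x).
First differences: 3, 3.
Level-1 differences are constant, so h has degree 1.
Fitting a degree-1 polynomial gives h(x) = 3x + 2.
Then h(0) = 2.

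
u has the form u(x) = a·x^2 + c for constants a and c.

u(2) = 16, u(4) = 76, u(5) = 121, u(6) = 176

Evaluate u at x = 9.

401

From u(2) = 16 and u(4) = 76: 4a + c = 16 and 16a + c = 76.
Subtracting: 12a = 60, so a = 5; then c = 16 − 5·4 = -4.
So u(x) = 5x² − 4, and u(9) = 401.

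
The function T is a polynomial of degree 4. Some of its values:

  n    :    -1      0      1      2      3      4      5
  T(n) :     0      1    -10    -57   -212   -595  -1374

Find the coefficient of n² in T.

Write T(n) = an^4 + bn³ + cn² + dn + e; the 7 given values yield a linear system in the 5 coefficients.
Solving, T(n) = -2n^4 - 4n² - 5n + 1.
The coefficient of n² is -4.

-4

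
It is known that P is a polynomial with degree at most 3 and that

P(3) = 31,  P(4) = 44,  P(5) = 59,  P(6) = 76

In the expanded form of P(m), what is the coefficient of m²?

1

First differences: 13, 15, 17. Second differences: 2, 2.
Level-2 differences are constant, so P has degree 2.
Fitting a degree-2 polynomial gives P(m) = m² + 6m + 4.
The coefficient of m² is 1.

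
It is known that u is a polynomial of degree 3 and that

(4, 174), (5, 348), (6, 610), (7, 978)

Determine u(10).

Write u(t) = at³ + bt² + ct + d; the 4 given values yield a linear system in the 4 coefficients.
Solving, u(t) = 3t³ - t² - 2.
Then u(10) = 2898.

2898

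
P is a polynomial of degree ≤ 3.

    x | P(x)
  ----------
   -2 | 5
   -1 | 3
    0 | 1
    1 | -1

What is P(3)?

-5

First differences: -2, -2, -2.
Level-1 differences are constant, so P has degree 1.
Fitting a degree-1 polynomial gives P(x) = -2x + 1.
Then P(3) = -5.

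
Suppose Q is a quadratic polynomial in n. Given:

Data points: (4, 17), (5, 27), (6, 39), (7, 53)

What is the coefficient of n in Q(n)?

First differences: 10, 12, 14. Second differences: 2, 2.
Level-2 differences are constant, so Q has degree 2.
Fitting a degree-2 polynomial gives Q(n) = n² + n - 3.
The coefficient of n is 1.

1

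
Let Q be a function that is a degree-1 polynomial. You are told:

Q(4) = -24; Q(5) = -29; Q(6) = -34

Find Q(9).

-49

Write Q(n) = an + b; the 3 given values yield a linear system in the 2 coefficients.
Solving, Q(n) = -5n - 4.
Then Q(9) = -49.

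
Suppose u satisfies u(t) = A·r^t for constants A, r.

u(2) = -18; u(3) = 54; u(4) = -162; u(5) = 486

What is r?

-3

Consecutive ratio: 54/(-18) = -3, and -162/54 = -3, so r = -3.
Then A·(-3)^2 = -18 gives A = -2, and u(t) = -2·(-3)^t.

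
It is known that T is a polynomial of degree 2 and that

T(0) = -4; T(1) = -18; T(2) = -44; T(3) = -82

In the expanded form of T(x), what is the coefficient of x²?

-6

First differences: -14, -26, -38. Second differences: -12, -12.
Level-2 differences are constant, so T has degree 2.
Fitting a degree-2 polynomial gives T(x) = -6x² - 8x - 4.
The coefficient of x² is -6.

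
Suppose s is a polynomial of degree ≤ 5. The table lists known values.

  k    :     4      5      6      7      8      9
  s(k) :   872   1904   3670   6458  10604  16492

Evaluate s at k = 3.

Write s(k) = ak^5 + bk^4 + ck³ + dk² + ek + p; the 6 given values yield a linear system in the 6 coefficients.
Solving, the leading coefficient vanishes, and s(k) = 2k^4 + 4k³ + 5k² + 5k + 4.
Then s(3) = 334.

334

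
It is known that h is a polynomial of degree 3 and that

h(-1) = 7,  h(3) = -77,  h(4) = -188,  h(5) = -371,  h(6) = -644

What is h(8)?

Write h(m) = am³ + bm² + cm + d; the 5 given values yield a linear system in the 4 coefficients.
Solving, h(m) = -3m³ + 4.
Then h(8) = -1532.

-1532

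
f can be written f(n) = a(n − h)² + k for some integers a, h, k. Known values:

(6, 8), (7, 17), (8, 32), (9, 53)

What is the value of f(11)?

113

First differences 9, 15, 21; second difference 6 = 2a, so a = 3.
Expanding, the n-coefficient is −2ah = -6h; matching it to the data gives h = 5, and then k = 5.
So f(n) = 3(n − 5)² + 5.
f(11) = 3·6² + 5 = 113.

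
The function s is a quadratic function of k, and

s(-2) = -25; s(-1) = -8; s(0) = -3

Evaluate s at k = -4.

Write s(k) = ak² + bk + c; the 3 given values yield a linear system in the 3 coefficients.
Solving, s(k) = -6k² - k - 3.
Then s(-4) = -95.

-95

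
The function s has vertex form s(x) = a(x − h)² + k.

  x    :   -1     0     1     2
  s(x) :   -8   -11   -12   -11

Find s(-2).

-3

First differences -3, -1, 1; second difference 2 = 2a, so a = 1.
Expanding, the x-coefficient is −2ah = -2h; matching it to the data gives h = 1, and then k = -12.
So s(x) = 1(x − 1)² − 12.
s(-2) = 1·(-3)² − 12 = -3.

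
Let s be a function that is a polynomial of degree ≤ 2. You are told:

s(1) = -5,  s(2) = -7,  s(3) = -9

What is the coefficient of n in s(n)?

-2

Write s(n) = an² + bn + c; the 3 given values yield a linear system in the 3 coefficients.
Solving, the leading coefficient vanishes, and s(n) = -2n - 3.
The coefficient of n is -2.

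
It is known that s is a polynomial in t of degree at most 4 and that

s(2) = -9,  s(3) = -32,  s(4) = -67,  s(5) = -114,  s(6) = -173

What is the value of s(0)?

1

Write s(t) = at^4 + bt³ + ct² + dt + e; the 5 given values yield a linear system in the 5 coefficients.
Solving, the top 2 coefficients vanish, and s(t) = -6t² + 7t + 1.
Then s(0) = 1.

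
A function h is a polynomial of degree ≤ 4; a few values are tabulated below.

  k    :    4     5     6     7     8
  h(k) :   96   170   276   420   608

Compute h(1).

First differences: 74, 106, 144, 188. Second differences: 32, 38, 44. Third differences: 6, 6.
Level-3 differences are constant, so h has degree 3.
Fitting a degree-3 polynomial gives h(k) = k³ + k² + 4k.
Then h(1) = 6.

6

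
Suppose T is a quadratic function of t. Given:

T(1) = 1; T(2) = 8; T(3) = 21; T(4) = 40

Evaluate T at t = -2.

First differences: 7, 13, 19. Second differences: 6, 6.
Level-2 differences are constant, so T has degree 2.
Fitting a degree-2 polynomial gives T(t) = 3t² - 2t.
Then T(-2) = 16.

16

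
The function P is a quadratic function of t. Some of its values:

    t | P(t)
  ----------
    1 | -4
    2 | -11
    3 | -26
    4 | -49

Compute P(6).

First differences: -7, -15, -23. Second differences: -8, -8.
Level-2 differences are constant, so P has degree 2.
Fitting a degree-2 polynomial gives P(t) = -4t² + 5t - 5.
Then P(6) = -119.

-119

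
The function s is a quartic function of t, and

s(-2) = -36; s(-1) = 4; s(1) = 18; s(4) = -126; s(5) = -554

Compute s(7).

-3060

Write s(t) = at^4 + bt³ + ct² + dt + e; the 5 given values yield a linear system in the 5 coefficients.
Solving, s(t) = -2t^4 + 4t³ + 7t² + 3t + 6.
Then s(7) = -3060.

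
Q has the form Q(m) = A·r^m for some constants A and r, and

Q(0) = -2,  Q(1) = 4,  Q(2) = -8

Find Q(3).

16

Consecutive ratio: 4/(-2) = -2, and -8/4 = -2, so r = -2.
Then A·(-2)^0 = -2 gives A = -2, and Q(m) = -2·(-2)^m.
Q(3) = -2·(-2)^3 = 16.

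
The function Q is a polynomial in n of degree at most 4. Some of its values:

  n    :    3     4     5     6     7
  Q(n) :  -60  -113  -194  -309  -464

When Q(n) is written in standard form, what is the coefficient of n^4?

0

First differences: -53, -81, -115, -155. Second differences: -28, -34, -40. Third differences: -6, -6.
Level-3 differences are constant, so Q has degree 3.
Fitting a degree-3 polynomial gives Q(n) = -n³ - 2n² - 2n - 9.
The coefficient of n^4 is 0.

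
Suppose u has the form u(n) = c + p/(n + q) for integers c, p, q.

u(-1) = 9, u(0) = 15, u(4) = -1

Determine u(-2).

(u(n) − c)(n + q) = p for each data point; the three points give a linear system in c and q, then p follows.
Solving: c = 3, q = -1, p = -12, so u(n) = 3 − 12/(n − 1).
Then u(-2) = 3 − 12/(-3) = 7.

7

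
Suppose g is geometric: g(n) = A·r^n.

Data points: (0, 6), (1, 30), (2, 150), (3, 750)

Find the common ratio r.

Consecutive ratio: 30/6 = 5, and 150/30 = 5, so r = 5.
Then A·5^0 = 6 gives A = 6, and g(n) = 6·5^n.

5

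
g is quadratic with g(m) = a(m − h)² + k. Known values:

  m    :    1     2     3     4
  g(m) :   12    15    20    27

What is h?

0

First differences 3, 5, 7; second difference 2 = 2a, so a = 1.
Expanding, the m-coefficient is −2ah = -2h; matching it to the data gives h = 0, and then k = 11.
So g(m) = 1(m + 0)² + 11.
Hence h = 0.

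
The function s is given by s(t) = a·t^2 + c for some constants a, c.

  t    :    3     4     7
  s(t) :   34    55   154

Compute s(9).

250

From s(3) = 34 and s(4) = 55: 9a + c = 34 and 16a + c = 55.
Subtracting: 7a = 21, so a = 3; then c = 34 − 3·9 = 7.
So s(t) = 3t² + 7, and s(9) = 250.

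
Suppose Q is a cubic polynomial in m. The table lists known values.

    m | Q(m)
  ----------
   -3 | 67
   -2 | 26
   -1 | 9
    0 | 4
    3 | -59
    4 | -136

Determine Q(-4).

Write Q(m) = am³ + bm² + cm + d; the 6 given values yield a linear system in the 4 coefficients.
Solving, Q(m) = -2m³ - 3m + 4.
Then Q(-4) = 144.

144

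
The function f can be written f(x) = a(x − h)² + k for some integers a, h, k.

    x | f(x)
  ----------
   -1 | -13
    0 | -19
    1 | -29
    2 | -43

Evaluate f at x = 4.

-83

First differences -6, -10, -14; second difference -4 = 2a, so a = -2.
Expanding, the x-coefficient is −2ah = 4h; matching it to the data gives h = -2, and then k = -11.
So f(x) = -2(x + 2)² − 11.
f(4) = -2·6² − 11 = -83.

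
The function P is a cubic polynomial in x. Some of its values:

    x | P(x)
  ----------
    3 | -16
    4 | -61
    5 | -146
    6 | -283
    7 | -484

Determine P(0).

-1

First differences: -45, -85, -137, -201. Second differences: -40, -52, -64. Third differences: -12, -12.
Level-3 differences are constant, so P has degree 3.
Fitting a degree-3 polynomial gives P(x) = -2x³ + 4x² + x - 1.
Then P(0) = -1.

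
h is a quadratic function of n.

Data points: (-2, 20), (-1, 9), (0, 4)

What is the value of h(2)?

Write h(n) = an² + bn + c; the 3 given values yield a linear system in the 3 coefficients.
Solving, h(n) = 3n² - 2n + 4.
Then h(2) = 12.

12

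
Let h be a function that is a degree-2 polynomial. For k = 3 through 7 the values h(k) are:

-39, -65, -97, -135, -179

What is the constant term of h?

Write h(k) = ak² + bk + c; the 5 given values yield a linear system in the 3 coefficients.
Solving, h(k) = -3k² - 5k + 3.
The constant term is h(0) = 3.

3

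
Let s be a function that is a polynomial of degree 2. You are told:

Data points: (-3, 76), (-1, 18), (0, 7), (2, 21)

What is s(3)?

46

Write s(t) = at² + bt + c; the 4 given values yield a linear system in the 3 coefficients.
Solving, s(t) = 6t² - 5t + 7.
Then s(3) = 46.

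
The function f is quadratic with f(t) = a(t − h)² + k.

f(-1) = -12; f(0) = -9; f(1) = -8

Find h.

1

First differences 3, 1; second difference -2 = 2a, so a = -1.
Expanding, the t-coefficient is −2ah = 2h; matching it to the data gives h = 1, and then k = -8.
So f(t) = -1(t − 1)² − 8.
Hence h = 1.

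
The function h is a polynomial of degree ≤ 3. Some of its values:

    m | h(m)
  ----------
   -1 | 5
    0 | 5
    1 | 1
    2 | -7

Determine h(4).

First differences: 0, -4, -8. Second differences: -4, -4.
Level-2 differences are constant, so h has degree 2.
Fitting a degree-2 polynomial gives h(m) = -2m² - 2m + 5.
Then h(4) = -35.

-35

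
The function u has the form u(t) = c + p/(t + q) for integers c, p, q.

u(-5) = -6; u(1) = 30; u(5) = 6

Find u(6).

(u(t) − c)(t + q) = p for each data point; the three points give a linear system in c and q, then p follows.
Solving: c = 0, q = 0, p = 30, so u(t) = 30/(t + 0).
Then u(6) = 0 + 30/6 = 5.

5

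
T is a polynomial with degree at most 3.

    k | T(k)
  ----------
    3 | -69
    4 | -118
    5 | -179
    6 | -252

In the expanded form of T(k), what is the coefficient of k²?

-6

First differences: -49, -61, -73. Second differences: -12, -12.
Level-2 differences are constant, so T has degree 2.
Fitting a degree-2 polynomial gives T(k) = -6k² - 7k + 6.
The coefficient of k² is -6.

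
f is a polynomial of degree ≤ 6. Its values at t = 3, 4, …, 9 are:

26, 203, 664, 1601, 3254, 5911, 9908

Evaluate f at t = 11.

23506

First differences: 177, 461, 937, 1653, 2657, 3997. Second differences: 284, 476, 716, 1004, 1340. Third differences: 192, 240, 288, 336. Fourth differences: 48, 48, 48.
Level-4 differences are constant, so f has degree 4.
Fitting a degree-4 polynomial gives f(t) = 2t^4 - 4t³ - 4t² + 3t - 1.
Then f(11) = 23506.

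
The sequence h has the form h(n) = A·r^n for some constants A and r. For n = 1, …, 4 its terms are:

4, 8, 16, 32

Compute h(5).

Consecutive ratio: 8/4 = 2, and 16/8 = 2, so r = 2.
Then A·2^1 = 4 gives A = 2, and h(n) = 2·2^n.
h(5) = 2·2^5 = 64.

64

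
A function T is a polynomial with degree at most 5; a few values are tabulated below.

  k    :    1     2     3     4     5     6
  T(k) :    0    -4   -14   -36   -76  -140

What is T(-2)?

36

First differences: -4, -10, -22, -40, -64. Second differences: -6, -12, -18, -24. Third differences: -6, -6, -6.
Level-3 differences are constant, so T has degree 3.
Fitting a degree-3 polynomial gives T(k) = -k³ + 3k² - 6k + 4.
Then T(-2) = 36.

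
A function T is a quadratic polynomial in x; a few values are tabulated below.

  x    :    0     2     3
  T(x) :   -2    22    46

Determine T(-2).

6

Write T(x) = ax² + bx + c; the 3 given values yield a linear system in the 3 coefficients.
Solving, T(x) = 4x² + 4x - 2.
Then T(-2) = 6.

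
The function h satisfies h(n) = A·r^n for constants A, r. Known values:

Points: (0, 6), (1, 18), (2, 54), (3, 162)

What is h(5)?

Consecutive ratio: 18/6 = 3, and 54/18 = 3, so r = 3.
Then A·3^0 = 6 gives A = 6, and h(n) = 6·3^n.
h(5) = 6·3^5 = 1458.

1458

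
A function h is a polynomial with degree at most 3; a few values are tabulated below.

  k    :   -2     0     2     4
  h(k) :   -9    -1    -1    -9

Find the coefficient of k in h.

Write h(k) = ak³ + bk² + ck + d; the 4 given values yield a linear system in the 4 coefficients.
Solving, the leading coefficient vanishes, and h(k) = -k² + 2k - 1.
The coefficient of k is 2.

2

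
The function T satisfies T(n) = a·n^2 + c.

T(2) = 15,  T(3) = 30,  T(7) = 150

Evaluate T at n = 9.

246

From T(2) = 15 and T(3) = 30: 4a + c = 15 and 9a + c = 30.
Subtracting: 5a = 15, so a = 3; then c = 15 − 3·4 = 3.
So T(n) = 3n² + 3, and T(9) = 246.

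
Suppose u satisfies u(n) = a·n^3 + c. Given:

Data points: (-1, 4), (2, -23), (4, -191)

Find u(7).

-1028

From u(-1) = 4 and u(2) = -23: -1a + c = 4 and 8a + c = -23.
Subtracting: 9a = -27, so a = -3; then c = 4 − (-3)·(-1) = 1.
So u(n) = -3n³ + 1, and u(7) = -1028.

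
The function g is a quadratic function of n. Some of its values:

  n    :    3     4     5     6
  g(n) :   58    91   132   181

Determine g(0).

First differences: 33, 41, 49. Second differences: 8, 8.
Level-2 differences are constant, so g has degree 2.
Fitting a degree-2 polynomial gives g(n) = 4n² + 5n + 7.
Then g(0) = 7.

7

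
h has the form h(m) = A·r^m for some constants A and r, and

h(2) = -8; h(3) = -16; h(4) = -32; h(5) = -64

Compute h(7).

Consecutive ratio: -16/(-8) = 2, and -32/(-16) = 2, so r = 2.
Then A·2^2 = -8 gives A = -2, and h(m) = -2·2^m.
h(7) = -2·2^7 = -256.

-256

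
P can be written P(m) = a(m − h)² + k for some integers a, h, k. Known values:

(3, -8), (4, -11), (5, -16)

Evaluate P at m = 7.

-32

First differences -3, -5; second difference -2 = 2a, so a = -1.
Expanding, the m-coefficient is −2ah = 2h; matching it to the data gives h = 2, and then k = -7.
So P(m) = -1(m − 2)² − 7.
P(7) = -1·5² − 7 = -32.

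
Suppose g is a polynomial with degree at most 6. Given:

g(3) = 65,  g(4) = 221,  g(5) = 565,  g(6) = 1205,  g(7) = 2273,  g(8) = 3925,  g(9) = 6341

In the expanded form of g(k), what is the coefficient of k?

Write g(k) = ak^6 + bk^5 + ck^4 + dk³ + ek² + pk + q; the 7 given values yield a linear system in the 7 coefficients.
Solving, the top 2 coefficients vanish, and g(k) = k^4 - 3k² + 2k + 5.
The coefficient of k is 2.

2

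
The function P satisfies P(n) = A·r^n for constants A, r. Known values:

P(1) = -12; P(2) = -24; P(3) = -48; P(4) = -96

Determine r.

Consecutive ratio: -24/(-12) = 2, and -48/(-24) = 2, so r = 2.
Then A·2^1 = -12 gives A = -6, and P(n) = -6·2^n.

2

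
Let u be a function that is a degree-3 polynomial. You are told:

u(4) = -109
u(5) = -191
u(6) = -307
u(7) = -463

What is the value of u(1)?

Write u(t) = at³ + bt² + ct + d; the 4 given values yield a linear system in the 4 coefficients.
Solving, u(t) = -t³ - 2t² - 3t - 1.
Then u(1) = -7.

-7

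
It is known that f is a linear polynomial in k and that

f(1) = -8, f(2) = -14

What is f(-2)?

10

Write f(k) = ak + b; the 2 given values yield a linear system in the 2 coefficients.
Solving, f(k) = -6k - 2.
Then f(-2) = 10.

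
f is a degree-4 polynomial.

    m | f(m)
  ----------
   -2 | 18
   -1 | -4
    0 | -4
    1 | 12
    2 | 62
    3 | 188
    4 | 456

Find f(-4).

272

Write f(m) = am^4 + bm³ + cm² + dm + e; the 7 given values yield a linear system in the 5 coefficients.
Solving, f(m) = m^4 + m³ + 7m² + 7m - 4.
Then f(-4) = 272.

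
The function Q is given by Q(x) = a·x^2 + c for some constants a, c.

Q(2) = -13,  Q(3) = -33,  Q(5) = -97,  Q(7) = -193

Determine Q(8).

-253

From Q(2) = -13 and Q(3) = -33: 4a + c = -13 and 9a + c = -33.
Subtracting: 5a = -20, so a = -4; then c = -13 − (-4)·4 = 3.
So Q(x) = -4x² + 3, and Q(8) = -253.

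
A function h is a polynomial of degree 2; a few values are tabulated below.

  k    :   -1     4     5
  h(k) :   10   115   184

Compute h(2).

25

Write h(k) = ak² + bk + c; the 3 given values yield a linear system in the 3 coefficients.
Solving, h(k) = 8k² - 3k - 1.
Then h(2) = 25.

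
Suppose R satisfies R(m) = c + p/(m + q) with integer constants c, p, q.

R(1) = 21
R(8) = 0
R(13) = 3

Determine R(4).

-24

(R(m) − c)(m + q) = p for each data point; the three points give a linear system in c and q, then p follows.
Solving: c = 6, q = -3, p = -30, so R(m) = 6 − 30/(m − 3).
Then R(4) = 6 − 30/1 = -24.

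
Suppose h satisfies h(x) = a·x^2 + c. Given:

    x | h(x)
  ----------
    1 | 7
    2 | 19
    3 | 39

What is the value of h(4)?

From h(1) = 7 and h(2) = 19: 1a + c = 7 and 4a + c = 19.
Subtracting: 3a = 12, so a = 4; then c = 7 − 4·1 = 3.
So h(x) = 4x² + 3, and h(4) = 67.

67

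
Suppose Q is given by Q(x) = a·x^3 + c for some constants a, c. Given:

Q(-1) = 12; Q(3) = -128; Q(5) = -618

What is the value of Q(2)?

-33

From Q(-1) = 12 and Q(3) = -128: -1a + c = 12 and 27a + c = -128.
Subtracting: 28a = -140, so a = -5; then c = 12 − (-5)·(-1) = 7.
So Q(x) = -5x³ + 7, and Q(2) = -33.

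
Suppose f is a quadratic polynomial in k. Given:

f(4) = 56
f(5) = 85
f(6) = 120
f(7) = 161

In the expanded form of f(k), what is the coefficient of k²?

First differences: 29, 35, 41. Second differences: 6, 6.
Level-2 differences are constant, so f has degree 2.
Fitting a degree-2 polynomial gives f(k) = 3k² + 2k.
The coefficient of k² is 3.

3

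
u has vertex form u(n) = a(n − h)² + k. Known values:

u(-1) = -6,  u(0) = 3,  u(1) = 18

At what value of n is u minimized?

First differences 9, 15; second difference 6 = 2a, so a = 3.
Expanding, the n-coefficient is −2ah = -6h; matching it to the data gives h = -2, and then k = -9.
So u(n) = 3(n + 2)² − 9.
Hence h = -2.

-2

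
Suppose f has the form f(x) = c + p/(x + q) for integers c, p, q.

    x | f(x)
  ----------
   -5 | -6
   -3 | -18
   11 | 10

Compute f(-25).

(f(x) − c)(x + q) = p for each data point; the three points give a linear system in c and q, then p follows.
Solving: c = 6, q = 1, p = 48, so f(x) = 6 + 48/(x + 1).
Then f(-25) = 6 + 48/(-24) = 4.

4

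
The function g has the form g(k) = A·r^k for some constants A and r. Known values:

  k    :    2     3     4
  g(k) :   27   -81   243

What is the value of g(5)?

-729

Consecutive ratio: -81/27 = -3, and 243/(-81) = -3, so r = -3.
Then A·(-3)^2 = 27 gives A = 3, and g(k) = 3·(-3)^k.
g(5) = 3·(-3)^5 = -729.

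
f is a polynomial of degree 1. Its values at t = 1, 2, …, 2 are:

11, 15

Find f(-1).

Write f(t) = at + b; the 2 given values yield a linear system in the 2 coefficients.
Solving, f(t) = 4t + 7.
Then f(-1) = 3.

3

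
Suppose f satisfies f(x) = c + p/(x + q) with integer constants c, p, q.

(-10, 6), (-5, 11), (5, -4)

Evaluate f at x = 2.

(f(x) − c)(x + q) = p for each data point; the three points give a linear system in c and q, then p follows.
Solving: c = 2, q = 1, p = -36, so f(x) = 2 − 36/(x + 1).
Then f(2) = 2 − 36/3 = -10.

-10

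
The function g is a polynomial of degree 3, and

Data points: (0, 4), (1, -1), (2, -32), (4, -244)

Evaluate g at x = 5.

Write g(x) = ax³ + bx² + cx + d; the 4 given values yield a linear system in the 4 coefficients.
Solving, g(x) = -3x³ - 4x² + 2x + 4.
Then g(5) = -461.

-461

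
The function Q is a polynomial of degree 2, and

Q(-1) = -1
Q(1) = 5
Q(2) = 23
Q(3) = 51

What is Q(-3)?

Write Q(x) = ax² + bx + c; the 4 given values yield a linear system in the 3 coefficients.
Solving, Q(x) = 5x² + 3x - 3.
Then Q(-3) = 33.

33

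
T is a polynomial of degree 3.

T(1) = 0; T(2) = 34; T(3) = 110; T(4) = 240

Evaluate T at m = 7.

Write T(m) = am³ + bm² + cm + d; the 4 given values yield a linear system in the 4 coefficients.
Solving, T(m) = 2m³ + 9m² - 7m - 4.
Then T(7) = 1074.

1074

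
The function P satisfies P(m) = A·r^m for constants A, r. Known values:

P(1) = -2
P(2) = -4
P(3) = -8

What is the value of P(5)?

-32

Consecutive ratio: -4/(-2) = 2, and -8/(-4) = 2, so r = 2.
Then A·2^1 = -2 gives A = -1, and P(m) = -1·2^m.
P(5) = -1·2^5 = -32.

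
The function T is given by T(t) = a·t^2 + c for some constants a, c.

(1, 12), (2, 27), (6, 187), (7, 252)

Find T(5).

132

From T(1) = 12 and T(2) = 27: 1a + c = 12 and 4a + c = 27.
Subtracting: 3a = 15, so a = 5; then c = 12 − 5·1 = 7.
So T(t) = 5t² + 7, and T(5) = 132.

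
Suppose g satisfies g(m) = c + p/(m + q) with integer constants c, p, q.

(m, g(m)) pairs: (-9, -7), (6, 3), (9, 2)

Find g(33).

(g(m) − c)(m + q) = p for each data point; the three points give a linear system in c and q, then p follows.
Solving: c = -1, q = 3, p = 36, so g(m) = -1 + 36/(m + 3).
Then g(33) = -1 + 36/36 = 0.

0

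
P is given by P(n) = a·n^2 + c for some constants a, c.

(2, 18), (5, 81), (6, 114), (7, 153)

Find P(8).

198

From P(2) = 18 and P(5) = 81: 4a + c = 18 and 25a + c = 81.
Subtracting: 21a = 63, so a = 3; then c = 18 − 3·4 = 6.
So P(n) = 3n² + 6, and P(8) = 198.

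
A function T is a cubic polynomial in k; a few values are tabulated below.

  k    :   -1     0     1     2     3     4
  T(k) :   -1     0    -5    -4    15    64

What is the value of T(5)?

First differences: 1, -5, 1, 19, 49. Second differences: -6, 6, 18, 30. Third differences: 12, 12, 12.
Level-3 differences are constant, so T has degree 3.
Fitting a degree-3 polynomial gives T(k) = 2k³ - 3k² - 4k.
Then T(5) = 155.

155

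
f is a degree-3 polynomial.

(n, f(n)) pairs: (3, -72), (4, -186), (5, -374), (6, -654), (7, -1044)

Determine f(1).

6

Write f(n) = an³ + bn² + cn + d; the 5 given values yield a linear system in the 4 coefficients.
Solving, f(n) = -3n³ - n² + 4n + 6.
Then f(1) = 6.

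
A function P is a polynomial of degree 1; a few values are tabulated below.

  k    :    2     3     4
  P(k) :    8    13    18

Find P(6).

First differences: 5, 5.
Level-1 differences are constant, so P has degree 1.
Fitting a degree-1 polynomial gives P(k) = 5k - 2.
Then P(6) = 28.

28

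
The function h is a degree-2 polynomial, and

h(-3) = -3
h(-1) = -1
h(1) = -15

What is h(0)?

-6

Write h(x) = ax² + bx + c; the 3 given values yield a linear system in the 3 coefficients.
Solving, h(x) = -2x² - 7x - 6.
The constant term is h(0) = -6.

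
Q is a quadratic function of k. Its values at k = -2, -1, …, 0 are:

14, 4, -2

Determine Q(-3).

Write Q(k) = ak² + bk + c; the 3 given values yield a linear system in the 3 coefficients.
Solving, Q(k) = 2k² - 4k - 2.
Then Q(-3) = 28.

28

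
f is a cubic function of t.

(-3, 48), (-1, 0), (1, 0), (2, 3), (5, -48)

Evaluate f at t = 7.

Write f(t) = at³ + bt² + ct + d; the 5 given values yield a linear system in the 4 coefficients.
Solving, f(t) = -t³ + 3t² + t - 3.
Then f(7) = -192.

-192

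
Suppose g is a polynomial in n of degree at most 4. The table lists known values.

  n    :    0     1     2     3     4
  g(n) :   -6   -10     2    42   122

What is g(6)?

Write g(n) = an^4 + bn³ + cn² + dn + e; the 5 given values yield a linear system in the 5 coefficients.
Solving, the leading coefficient vanishes, and g(n) = 2n³ + 2n² - 8n - 6.
Then g(6) = 450.

450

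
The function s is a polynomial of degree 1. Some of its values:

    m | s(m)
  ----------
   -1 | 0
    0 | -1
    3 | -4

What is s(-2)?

Write s(m) = am + b; the 3 given values yield a linear system in the 2 coefficients.
Solving, s(m) = -m - 1.
Then s(-2) = 1.

1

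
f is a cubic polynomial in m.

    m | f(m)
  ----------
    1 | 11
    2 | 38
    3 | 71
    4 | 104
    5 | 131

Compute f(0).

-4

Write f(m) = am³ + bm² + cm + d; the 5 given values yield a linear system in the 4 coefficients.
Solving, f(m) = -m³ + 9m² + 7m - 4.
Then f(0) = -4.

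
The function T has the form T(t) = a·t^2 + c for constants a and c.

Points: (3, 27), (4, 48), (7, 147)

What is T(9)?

243

From T(3) = 27 and T(4) = 48: 9a + c = 27 and 16a + c = 48.
Subtracting: 7a = 21, so a = 3; then c = 27 − 3·9 = 0.
So T(t) = 3t² + 0, and T(9) = 243.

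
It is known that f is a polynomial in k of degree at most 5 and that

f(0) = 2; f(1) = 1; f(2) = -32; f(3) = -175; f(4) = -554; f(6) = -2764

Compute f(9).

Write f(k) = ak^5 + bk^4 + ck³ + dk² + ek + p; the 6 given values yield a linear system in the 6 coefficients.
Solving, the leading coefficient vanishes, and f(k) = -2k^4 - k³ + k² + k + 2.
Then f(9) = -13759.

-13759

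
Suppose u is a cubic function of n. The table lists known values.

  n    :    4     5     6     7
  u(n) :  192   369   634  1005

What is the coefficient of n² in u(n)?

Write u(n) = an³ + bn² + cn + d; the 4 given values yield a linear system in the 4 coefficients.
Solving, u(n) = 3n³ - n² + 3n + 4.
The coefficient of n² is -1.

-1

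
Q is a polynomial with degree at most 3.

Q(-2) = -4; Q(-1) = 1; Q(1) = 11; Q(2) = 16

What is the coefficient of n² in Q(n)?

0

Write Q(n) = an³ + bn² + cn + d; the 4 given values yield a linear system in the 4 coefficients.
Solving, the top 2 coefficients vanish, and Q(n) = 5n + 6.
The coefficient of n² is 0.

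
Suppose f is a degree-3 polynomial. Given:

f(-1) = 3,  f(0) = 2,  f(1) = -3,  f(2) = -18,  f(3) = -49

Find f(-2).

6

First differences: -1, -5, -15, -31. Second differences: -4, -10, -16. Third differences: -6, -6.
Level-3 differences are constant, so f has degree 3.
Fitting a degree-3 polynomial gives f(n) = -n³ - 2n² - 2n + 2.
Then f(-2) = 6.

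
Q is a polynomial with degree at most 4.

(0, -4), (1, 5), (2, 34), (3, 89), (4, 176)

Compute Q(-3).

First differences: 9, 29, 55, 87. Second differences: 20, 26, 32. Third differences: 6, 6.
Level-3 differences are constant, so Q has degree 3.
Fitting a degree-3 polynomial gives Q(k) = k³ + 7k² + k - 4.
Then Q(-3) = 29.

29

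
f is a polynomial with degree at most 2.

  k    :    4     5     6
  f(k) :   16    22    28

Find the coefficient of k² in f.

Write f(k) = ak² + bk + c; the 3 given values yield a linear system in the 3 coefficients.
Solving, the leading coefficient vanishes, and f(k) = 6k - 8.
The coefficient of k² is 0.

0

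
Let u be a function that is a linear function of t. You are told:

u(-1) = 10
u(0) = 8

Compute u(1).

6

Write u(t) = at + b; the 2 given values yield a linear system in the 2 coefficients.
Solving, u(t) = -2t + 8.
Then u(1) = 6.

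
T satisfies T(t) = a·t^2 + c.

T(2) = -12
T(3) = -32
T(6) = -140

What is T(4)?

From T(2) = -12 and T(3) = -32: 4a + c = -12 and 9a + c = -32.
Subtracting: 5a = -20, so a = -4; then c = -12 − (-4)·4 = 4.
So T(t) = -4t² + 4, and T(4) = -60.

-60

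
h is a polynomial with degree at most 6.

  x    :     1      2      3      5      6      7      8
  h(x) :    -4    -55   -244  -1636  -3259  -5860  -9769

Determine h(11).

-33364

Write h(x) = ax^6 + bx^5 + cx^4 + dx³ + ex² + px + q; the 7 given values yield a linear system in the 7 coefficients.
Solving, the top 2 coefficients vanish, and h(x) = -2x^4 - 3x³ - x² + 3x - 1.
Then h(11) = -33364.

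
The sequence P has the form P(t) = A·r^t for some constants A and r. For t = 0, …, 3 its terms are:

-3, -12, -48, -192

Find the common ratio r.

Consecutive ratio: -12/(-3) = 4, and -48/(-12) = 4, so r = 4.
Then A·4^0 = -3 gives A = -3, and P(t) = -3·4^t.

4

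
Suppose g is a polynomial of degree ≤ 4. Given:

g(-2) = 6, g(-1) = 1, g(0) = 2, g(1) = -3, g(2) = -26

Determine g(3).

Write g(k) = ak^4 + bk³ + ck² + dk + e; the 5 given values yield a linear system in the 5 coefficients.
Solving, the leading coefficient vanishes, and g(k) = -2k³ - 3k² + 2.
Then g(3) = -79.

-79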